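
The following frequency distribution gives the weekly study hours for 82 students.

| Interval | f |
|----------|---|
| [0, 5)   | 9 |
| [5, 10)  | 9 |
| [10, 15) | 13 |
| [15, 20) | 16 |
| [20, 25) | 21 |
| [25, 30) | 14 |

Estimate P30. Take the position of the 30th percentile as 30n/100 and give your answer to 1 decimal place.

Cumulative frequencies: 9, 18, 31, 47, 68, 82
n = 82; position = 30n/100 = 24.6.
This falls in the class [10, 15): L = 10, F = 18, f = 13, h = 5.
30th percentile ≈ 10 + ((24.6 − 18) / 13) × 5 = 12.5385

12.5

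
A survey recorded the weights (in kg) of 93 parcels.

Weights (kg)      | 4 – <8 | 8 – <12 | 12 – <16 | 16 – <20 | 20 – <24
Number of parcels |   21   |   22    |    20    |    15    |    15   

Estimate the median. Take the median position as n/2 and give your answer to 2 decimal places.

Cumulative frequencies: 21, 43, 63, 78, 93
n = 93; position = n/2 = 46.5.
This falls in the class 12 – <16: L = 12, F = 43, f = 20, h = 4.
Median ≈ 12 + ((46.5 − 43) / 20) × 4 = 12.7000

12.70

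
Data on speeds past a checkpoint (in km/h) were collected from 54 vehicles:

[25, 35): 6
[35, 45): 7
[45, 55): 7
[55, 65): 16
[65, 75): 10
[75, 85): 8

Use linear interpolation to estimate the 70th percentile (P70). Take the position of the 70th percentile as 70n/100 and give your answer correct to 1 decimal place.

66.8

Cumulative frequencies: 6, 13, 20, 36, 46, 54
n = 54; position = 70n/100 = 37.8.
This falls in the class [65, 75): L = 65, F = 36, f = 10, h = 10.
70th percentile ≈ 65 + ((37.8 − 36) / 10) × 10 = 66.8000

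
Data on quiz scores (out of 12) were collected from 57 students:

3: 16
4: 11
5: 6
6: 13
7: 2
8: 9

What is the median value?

Cumulative frequencies: 16, 27, 33, 46, 48, 57
n = 57, so the median is the value in position (n+1)/2 = 29.
Position 29 falls at value 5.

5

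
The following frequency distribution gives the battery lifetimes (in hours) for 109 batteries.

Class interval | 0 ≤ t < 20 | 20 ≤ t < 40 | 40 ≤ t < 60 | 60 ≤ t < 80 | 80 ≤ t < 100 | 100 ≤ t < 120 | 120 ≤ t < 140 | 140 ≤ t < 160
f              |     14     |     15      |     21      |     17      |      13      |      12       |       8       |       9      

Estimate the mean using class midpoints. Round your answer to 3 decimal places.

70.734

Midpoints: 10, 30, 50, 70, 90, 110, 130, 150
Σfm = 14×10 + 15×30 + 21×50 + 17×70 + 13×90 + 12×110 + 8×130 + 9×150 = 7710
n = Σf = 109
Mean = 7710 / 109 = 70.7339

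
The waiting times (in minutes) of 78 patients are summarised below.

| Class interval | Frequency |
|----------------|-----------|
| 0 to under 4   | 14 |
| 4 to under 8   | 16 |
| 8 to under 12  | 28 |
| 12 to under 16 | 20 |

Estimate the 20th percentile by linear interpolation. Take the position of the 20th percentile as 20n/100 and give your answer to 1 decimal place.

4.4

Cumulative frequencies: 14, 30, 58, 78
n = 78; position = 20n/100 = 15.6.
This falls in the class 4 to under 8: L = 4, F = 14, f = 16, h = 4.
20th percentile ≈ 4 + ((15.6 − 14) / 16) × 4 = 4.4000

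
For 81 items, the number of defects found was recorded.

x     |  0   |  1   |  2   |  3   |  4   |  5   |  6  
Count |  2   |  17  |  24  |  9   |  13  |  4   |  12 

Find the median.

Cumulative frequencies: 2, 19, 43, 52, 65, 69, 81
n = 81, so the median is the value in position (n+1)/2 = 41.
Position 41 falls at value 2.

2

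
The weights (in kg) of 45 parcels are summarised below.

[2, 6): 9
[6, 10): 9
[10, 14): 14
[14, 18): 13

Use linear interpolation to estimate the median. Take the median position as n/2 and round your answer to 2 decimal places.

11.29

Cumulative frequencies: 9, 18, 32, 45
n = 45; position = n/2 = 22.5.
This falls in the class [10, 14): L = 10, F = 18, f = 14, h = 4.
Median ≈ 10 + ((22.5 − 18) / 14) × 4 = 11.2857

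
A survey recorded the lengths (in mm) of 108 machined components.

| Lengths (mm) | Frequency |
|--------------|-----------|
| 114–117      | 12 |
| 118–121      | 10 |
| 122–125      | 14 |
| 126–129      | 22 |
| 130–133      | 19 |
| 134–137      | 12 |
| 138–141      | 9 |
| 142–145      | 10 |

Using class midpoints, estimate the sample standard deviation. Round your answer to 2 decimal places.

8.25

Midpoints: 115.5, 119.5, 123.5, 127.5, 131.5, 135.5, 139.5, 143.5
n = 108, Σfm = 13930, mean = 128.9815
Σfm² = 1803995
Σf(m − x̄)² = Σfm² − (Σfm)²/n = 1803995 − 13930²/108 = 7282.9630
Sample variance = 7282.9630 / 107 = 68.0651
Standard deviation = √68.0651 = 8.2502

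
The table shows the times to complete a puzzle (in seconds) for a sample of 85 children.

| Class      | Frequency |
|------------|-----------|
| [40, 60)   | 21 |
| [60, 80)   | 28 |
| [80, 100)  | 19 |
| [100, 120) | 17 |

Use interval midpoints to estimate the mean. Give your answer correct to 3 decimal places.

Midpoints: 50, 70, 90, 110
Σfm = 21×50 + 28×70 + 19×90 + 17×110 = 6590
n = Σf = 85
Mean = 6590 / 85 = 77.5294

77.529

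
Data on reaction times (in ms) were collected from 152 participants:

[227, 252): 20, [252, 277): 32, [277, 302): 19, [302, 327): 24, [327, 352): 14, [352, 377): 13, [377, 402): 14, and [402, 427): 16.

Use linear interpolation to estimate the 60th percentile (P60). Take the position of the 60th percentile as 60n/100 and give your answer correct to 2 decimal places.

323.04

Cumulative frequencies: 20, 52, 71, 95, 109, 122, 136, 152
n = 152; position = 60n/100 = 91.2.
This falls in the class [302, 327): L = 302, F = 71, f = 24, h = 25.
60th percentile ≈ 302 + ((91.2 − 71) / 24) × 25 = 323.0417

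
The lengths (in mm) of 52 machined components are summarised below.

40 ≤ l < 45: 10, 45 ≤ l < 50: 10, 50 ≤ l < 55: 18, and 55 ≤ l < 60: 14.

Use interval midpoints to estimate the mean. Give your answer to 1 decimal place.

Midpoints: 42.5, 47.5, 52.5, 57.5
Σfm = 10×42.5 + 10×47.5 + 18×52.5 + 14×57.5 = 2650
n = Σf = 52
Mean = 2650 / 52 = 50.9615

51.0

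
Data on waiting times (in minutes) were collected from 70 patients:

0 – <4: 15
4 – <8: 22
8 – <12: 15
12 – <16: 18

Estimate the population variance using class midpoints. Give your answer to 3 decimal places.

Midpoints: 2, 6, 10, 14
n = 70, Σfm = 564, mean = 8.0571
Σfm² = 5880
Σf(m − x̄)² = Σfm² − (Σfm)²/n = 5880 − 564²/70 = 1335.7714
Population variance = 1335.7714 / 70 = 19.0824

19.082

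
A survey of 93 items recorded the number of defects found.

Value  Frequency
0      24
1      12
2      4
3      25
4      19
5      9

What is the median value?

3

Cumulative frequencies: 24, 36, 40, 65, 84, 93
n = 93, so the median is the value in position (n+1)/2 = 47.
Position 47 falls at value 3.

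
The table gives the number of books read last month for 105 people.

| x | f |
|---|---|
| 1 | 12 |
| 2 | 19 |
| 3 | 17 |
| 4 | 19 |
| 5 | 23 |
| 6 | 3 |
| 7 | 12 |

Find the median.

4

Cumulative frequencies: 12, 31, 48, 67, 90, 93, 105
n = 105, so the median is the value in position (n+1)/2 = 53.
Position 53 falls at value 4.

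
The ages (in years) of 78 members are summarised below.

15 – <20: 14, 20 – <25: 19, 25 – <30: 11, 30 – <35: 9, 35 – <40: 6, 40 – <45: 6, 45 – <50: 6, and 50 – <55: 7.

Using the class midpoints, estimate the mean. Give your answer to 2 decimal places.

Midpoints: 17.5, 22.5, 27.5, 32.5, 37.5, 42.5, 47.5, 52.5
Σfm = 14×17.5 + 19×22.5 + 11×27.5 + 9×32.5 + 6×37.5 + 6×42.5 + 6×47.5 + 7×52.5 = 2400
n = Σf = 78
Mean = 2400 / 78 = 30.7692

30.77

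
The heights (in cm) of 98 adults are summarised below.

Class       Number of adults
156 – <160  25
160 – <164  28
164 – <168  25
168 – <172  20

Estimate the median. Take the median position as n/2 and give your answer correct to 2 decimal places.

163.43

Cumulative frequencies: 25, 53, 78, 98
n = 98; position = n/2 = 49.
This falls in the class 160 – <164: L = 160, F = 25, f = 28, h = 4.
Median ≈ 160 + ((49 − 25) / 28) × 4 = 163.4286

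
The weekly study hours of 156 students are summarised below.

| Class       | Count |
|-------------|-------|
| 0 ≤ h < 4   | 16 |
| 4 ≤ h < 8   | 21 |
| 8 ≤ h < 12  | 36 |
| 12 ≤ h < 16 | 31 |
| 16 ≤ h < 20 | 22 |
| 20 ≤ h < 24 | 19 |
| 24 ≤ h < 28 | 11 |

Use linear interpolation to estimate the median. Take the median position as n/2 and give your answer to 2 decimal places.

12.65

Cumulative frequencies: 16, 37, 73, 104, 126, 145, 156
n = 156; position = n/2 = 78.
This falls in the class 12 ≤ h < 16: L = 12, F = 73, f = 31, h = 4.
Median ≈ 12 + ((78 − 73) / 31) × 4 = 12.6452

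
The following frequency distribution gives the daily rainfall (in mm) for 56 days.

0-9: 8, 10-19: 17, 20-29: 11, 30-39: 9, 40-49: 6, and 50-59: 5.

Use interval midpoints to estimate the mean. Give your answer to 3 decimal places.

25.036

Midpoints: 4.5, 14.5, 24.5, 34.5, 44.5, 54.5
Σfm = 8×4.5 + 17×14.5 + 11×24.5 + 9×34.5 + 6×44.5 + 5×54.5 = 1402
n = Σf = 56
Mean = 1402 / 56 = 25.0357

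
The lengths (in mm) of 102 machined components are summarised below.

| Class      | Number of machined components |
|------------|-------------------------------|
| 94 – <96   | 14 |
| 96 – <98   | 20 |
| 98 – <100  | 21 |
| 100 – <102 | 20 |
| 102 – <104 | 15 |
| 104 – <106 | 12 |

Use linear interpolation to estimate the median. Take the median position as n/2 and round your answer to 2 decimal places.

Cumulative frequencies: 14, 34, 55, 75, 90, 102
n = 102; position = n/2 = 51.
This falls in the class 98 – <100: L = 98, F = 34, f = 21, h = 2.
Median ≈ 98 + ((51 − 34) / 21) × 2 = 99.6190

99.62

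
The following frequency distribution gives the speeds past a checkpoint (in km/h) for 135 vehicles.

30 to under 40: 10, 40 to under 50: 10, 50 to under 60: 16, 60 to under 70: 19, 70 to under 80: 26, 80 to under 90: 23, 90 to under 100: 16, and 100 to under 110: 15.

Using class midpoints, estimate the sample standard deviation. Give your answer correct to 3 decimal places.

Midpoints: 35, 45, 55, 65, 75, 85, 95, 105
n = 135, Σfm = 9915, mean = 73.4444
Σfm² = 783375
Σf(m − x̄)² = Σfm² − (Σfm)²/n = 783375 − 9915²/135 = 55173.3333
Sample variance = 55173.3333 / 134 = 411.7413
Standard deviation = √411.7413 = 20.2914

20.291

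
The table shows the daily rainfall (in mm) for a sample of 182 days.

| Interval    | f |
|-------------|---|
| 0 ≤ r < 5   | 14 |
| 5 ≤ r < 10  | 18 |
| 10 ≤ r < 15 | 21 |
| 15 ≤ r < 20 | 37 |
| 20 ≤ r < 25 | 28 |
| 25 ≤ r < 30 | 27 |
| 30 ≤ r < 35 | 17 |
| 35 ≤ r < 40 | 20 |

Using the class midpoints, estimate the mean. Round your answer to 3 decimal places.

20.632

Midpoints: 2.5, 7.5, 12.5, 17.5, 22.5, 27.5, 32.5, 37.5
Σfm = 14×2.5 + 18×7.5 + 21×12.5 + 37×17.5 + 28×22.5 + 27×27.5 + 17×32.5 + 20×37.5 = 3755
n = Σf = 182
Mean = 3755 / 182 = 20.6319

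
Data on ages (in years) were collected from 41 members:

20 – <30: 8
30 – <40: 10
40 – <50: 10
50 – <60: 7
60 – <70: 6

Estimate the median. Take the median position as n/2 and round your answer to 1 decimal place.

42.5

Cumulative frequencies: 8, 18, 28, 35, 41
n = 41; position = n/2 = 20.5.
This falls in the class 40 – <50: L = 40, F = 18, f = 10, h = 10.
Median ≈ 40 + ((20.5 − 18) / 10) × 10 = 42.5000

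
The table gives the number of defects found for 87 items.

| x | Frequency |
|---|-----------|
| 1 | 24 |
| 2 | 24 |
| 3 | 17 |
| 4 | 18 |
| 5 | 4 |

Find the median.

Cumulative frequencies: 24, 48, 65, 83, 87
n = 87, so the median is the value in position (n+1)/2 = 44.
Position 44 falls at value 2.

2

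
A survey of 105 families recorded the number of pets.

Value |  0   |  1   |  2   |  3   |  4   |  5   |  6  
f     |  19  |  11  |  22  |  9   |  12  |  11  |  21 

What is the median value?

3

Cumulative frequencies: 19, 30, 52, 61, 73, 84, 105
n = 105, so the median is the value in position (n+1)/2 = 53.
Position 53 falls at value 3.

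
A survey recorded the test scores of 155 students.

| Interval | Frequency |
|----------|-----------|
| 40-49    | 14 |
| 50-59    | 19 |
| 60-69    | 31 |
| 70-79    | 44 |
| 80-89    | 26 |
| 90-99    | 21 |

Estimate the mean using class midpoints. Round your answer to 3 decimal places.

Midpoints: 44.5, 54.5, 64.5, 74.5, 84.5, 94.5
Σfm = 14×44.5 + 19×54.5 + 31×64.5 + 44×74.5 + 26×84.5 + 21×94.5 = 11117.5
n = Σf = 155
Mean = 11117.5 / 155 = 71.7258

71.726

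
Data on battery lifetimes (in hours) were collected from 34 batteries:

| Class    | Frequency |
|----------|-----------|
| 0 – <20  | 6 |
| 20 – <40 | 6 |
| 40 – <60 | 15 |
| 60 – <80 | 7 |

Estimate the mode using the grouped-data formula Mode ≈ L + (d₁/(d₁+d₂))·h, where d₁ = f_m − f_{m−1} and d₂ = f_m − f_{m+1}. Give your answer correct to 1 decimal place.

Modal class: 40 – <60 (highest frequency 15).
d₁ = 15 − 6 = 9, d₂ = 15 − 7 = 8
Mode ≈ 40 + (9/(9+8)) × 20 = 40 + 10.5882 = 50.5882

50.6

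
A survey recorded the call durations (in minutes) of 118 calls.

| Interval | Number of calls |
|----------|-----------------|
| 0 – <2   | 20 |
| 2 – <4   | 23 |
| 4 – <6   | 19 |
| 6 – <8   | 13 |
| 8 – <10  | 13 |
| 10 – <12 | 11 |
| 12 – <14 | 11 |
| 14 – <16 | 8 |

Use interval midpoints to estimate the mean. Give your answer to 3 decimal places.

6.576

Midpoints: 1, 3, 5, 7, 9, 11, 13, 15
Σfm = 20×1 + 23×3 + 19×5 + 13×7 + 13×9 + 11×11 + 11×13 + 8×15 = 776
n = Σf = 118
Mean = 776 / 118 = 6.5763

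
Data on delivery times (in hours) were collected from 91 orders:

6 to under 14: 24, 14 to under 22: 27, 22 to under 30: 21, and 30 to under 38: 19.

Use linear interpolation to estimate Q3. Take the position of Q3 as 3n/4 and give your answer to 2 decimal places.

28.57

Cumulative frequencies: 24, 51, 72, 91
n = 91; position = 3n/4 = 68.25.
This falls in the class 22 to under 30: L = 22, F = 51, f = 21, h = 8.
Upper quartile ≈ 22 + ((68.25 − 51) / 21) × 8 = 28.5714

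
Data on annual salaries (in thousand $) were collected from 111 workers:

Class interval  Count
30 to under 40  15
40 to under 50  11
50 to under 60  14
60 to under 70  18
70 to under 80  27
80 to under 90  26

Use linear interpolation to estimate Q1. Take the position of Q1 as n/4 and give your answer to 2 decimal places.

Cumulative frequencies: 15, 26, 40, 58, 85, 111
n = 111; position = n/4 = 27.75.
This falls in the class 50 to under 60: L = 50, F = 26, f = 14, h = 10.
Lower quartile ≈ 50 + ((27.75 − 26) / 14) × 10 = 51.2500

51.25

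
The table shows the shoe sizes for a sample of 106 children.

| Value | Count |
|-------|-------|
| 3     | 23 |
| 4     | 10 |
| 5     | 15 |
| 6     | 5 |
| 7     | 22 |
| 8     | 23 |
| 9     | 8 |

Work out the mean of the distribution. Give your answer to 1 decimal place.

Values: 3, 4, 5, 6, 7, 8, 9
Σfx = 23×3 + 10×4 + 15×5 + 5×6 + 22×7 + 23×8 + 8×9 = 624
n = Σf = 106
Mean = 624 / 106 = 5.8868

5.9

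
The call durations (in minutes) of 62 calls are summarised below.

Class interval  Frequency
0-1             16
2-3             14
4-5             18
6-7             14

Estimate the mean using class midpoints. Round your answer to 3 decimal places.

3.468

Midpoints: 0.5, 2.5, 4.5, 6.5
Σfm = 16×0.5 + 14×2.5 + 18×4.5 + 14×6.5 = 215
n = Σf = 62
Mean = 215 / 62 = 3.4677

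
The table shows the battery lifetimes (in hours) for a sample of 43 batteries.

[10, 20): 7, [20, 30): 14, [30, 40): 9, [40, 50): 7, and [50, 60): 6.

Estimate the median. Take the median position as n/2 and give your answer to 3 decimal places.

Cumulative frequencies: 7, 21, 30, 37, 43
n = 43; position = n/2 = 21.5.
This falls in the class [30, 40): L = 30, F = 21, f = 9, h = 10.
Median ≈ 30 + ((21.5 − 21) / 9) × 10 = 30.5556

30.556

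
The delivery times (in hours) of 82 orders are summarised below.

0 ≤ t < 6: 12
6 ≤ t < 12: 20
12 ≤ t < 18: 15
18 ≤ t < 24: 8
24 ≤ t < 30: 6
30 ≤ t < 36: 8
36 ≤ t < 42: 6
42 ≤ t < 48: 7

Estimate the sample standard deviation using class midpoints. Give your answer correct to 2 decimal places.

13.34

Midpoints: 3, 9, 15, 21, 27, 33, 39, 45
n = 82, Σfm = 1584, mean = 19.3171
Σfm² = 45018
Σf(m − x̄)² = Σfm² − (Σfm)²/n = 45018 − 1584²/82 = 14419.7561
Sample variance = 14419.7561 / 81 = 178.0217
Standard deviation = √178.0217 = 13.3425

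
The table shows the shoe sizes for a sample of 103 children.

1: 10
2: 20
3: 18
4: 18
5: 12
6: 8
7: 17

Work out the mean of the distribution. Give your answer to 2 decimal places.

3.91

Values: 1, 2, 3, 4, 5, 6, 7
Σfx = 10×1 + 20×2 + 18×3 + 18×4 + 12×5 + 8×6 + 17×7 = 403
n = Σf = 103
Mean = 403 / 103 = 3.9126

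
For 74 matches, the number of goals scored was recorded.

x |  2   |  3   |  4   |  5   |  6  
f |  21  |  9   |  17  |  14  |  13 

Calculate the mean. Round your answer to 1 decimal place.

Values: 2, 3, 4, 5, 6
Σfx = 21×2 + 9×3 + 17×4 + 14×5 + 13×6 = 285
n = Σf = 74
Mean = 285 / 74 = 3.8514

3.9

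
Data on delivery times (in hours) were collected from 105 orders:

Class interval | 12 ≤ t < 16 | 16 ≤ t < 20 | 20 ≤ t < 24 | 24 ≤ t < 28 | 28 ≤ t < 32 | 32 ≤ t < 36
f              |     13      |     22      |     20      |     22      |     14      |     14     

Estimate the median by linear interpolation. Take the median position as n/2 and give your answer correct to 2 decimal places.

Cumulative frequencies: 13, 35, 55, 77, 91, 105
n = 105; position = n/2 = 52.5.
This falls in the class 20 ≤ t < 24: L = 20, F = 35, f = 20, h = 4.
Median ≈ 20 + ((52.5 − 35) / 20) × 4 = 23.5000

23.50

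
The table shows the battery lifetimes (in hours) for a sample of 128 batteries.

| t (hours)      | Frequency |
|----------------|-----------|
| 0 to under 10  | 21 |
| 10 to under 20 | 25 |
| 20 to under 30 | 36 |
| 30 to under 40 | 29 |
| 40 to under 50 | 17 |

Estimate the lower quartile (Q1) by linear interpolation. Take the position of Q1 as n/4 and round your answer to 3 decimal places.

Cumulative frequencies: 21, 46, 82, 111, 128
n = 128; position = n/4 = 32.
This falls in the class 10 to under 20: L = 10, F = 21, f = 25, h = 10.
Lower quartile ≈ 10 + ((32 − 21) / 25) × 10 = 14.4000

14.400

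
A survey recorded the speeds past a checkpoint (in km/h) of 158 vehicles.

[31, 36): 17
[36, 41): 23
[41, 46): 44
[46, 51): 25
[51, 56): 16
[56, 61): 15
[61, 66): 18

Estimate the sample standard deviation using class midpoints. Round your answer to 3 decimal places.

Midpoints: 33.5, 38.5, 43.5, 48.5, 53.5, 58.5, 63.5
n = 158, Σfm = 7458, mean = 47.2025
Σfm² = 364945.5
Σf(m − x̄)² = Σfm² − (Σfm)²/n = 364945.5 − 7458²/158 = 12909.0190
Sample variance = 12909.0190 / 157 = 82.2231
Standard deviation = √82.2231 = 9.0677

9.068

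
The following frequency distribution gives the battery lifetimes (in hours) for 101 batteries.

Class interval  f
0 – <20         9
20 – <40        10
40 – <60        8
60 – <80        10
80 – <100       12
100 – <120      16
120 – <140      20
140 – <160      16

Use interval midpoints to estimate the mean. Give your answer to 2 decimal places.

Midpoints: 10, 30, 50, 70, 90, 110, 130, 150
Σfm = 9×10 + 10×30 + 8×50 + 10×70 + 12×90 + 16×110 + 20×130 + 16×150 = 9330
n = Σf = 101
Mean = 9330 / 101 = 92.3762

92.38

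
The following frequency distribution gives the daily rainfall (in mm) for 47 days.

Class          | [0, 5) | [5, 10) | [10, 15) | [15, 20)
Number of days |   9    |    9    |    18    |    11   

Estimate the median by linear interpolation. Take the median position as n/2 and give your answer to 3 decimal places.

11.528

Cumulative frequencies: 9, 18, 36, 47
n = 47; position = n/2 = 23.5.
This falls in the class [10, 15): L = 10, F = 18, f = 18, h = 5.
Median ≈ 10 + ((23.5 − 18) / 18) × 5 = 11.5278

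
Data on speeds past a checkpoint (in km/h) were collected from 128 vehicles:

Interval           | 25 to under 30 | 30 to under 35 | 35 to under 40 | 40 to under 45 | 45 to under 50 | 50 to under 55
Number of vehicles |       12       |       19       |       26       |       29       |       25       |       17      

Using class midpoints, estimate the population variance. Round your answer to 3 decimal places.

Midpoints: 27.5, 32.5, 37.5, 42.5, 47.5, 52.5
n = 128, Σfm = 5235, mean = 40.8984
Σfm² = 221350
Σf(m − x̄)² = Σfm² − (Σfm)²/n = 221350 − 5235²/128 = 7246.6797
Population variance = 7246.6797 / 128 = 56.6147

56.615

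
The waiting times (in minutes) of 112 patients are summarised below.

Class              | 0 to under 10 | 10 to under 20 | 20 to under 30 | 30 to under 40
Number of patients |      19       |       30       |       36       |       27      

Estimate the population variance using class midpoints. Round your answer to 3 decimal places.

105.349

Midpoints: 5, 15, 25, 35
n = 112, Σfm = 2390, mean = 21.3393
Σfm² = 62800
Σf(m − x̄)² = Σfm² − (Σfm)²/n = 62800 − 2390²/112 = 11799.1071
Population variance = 11799.1071 / 112 = 105.3492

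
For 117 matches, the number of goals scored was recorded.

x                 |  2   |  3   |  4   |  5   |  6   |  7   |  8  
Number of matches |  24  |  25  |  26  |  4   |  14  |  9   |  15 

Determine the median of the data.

4

Cumulative frequencies: 24, 49, 75, 79, 93, 102, 117
n = 117, so the median is the value in position (n+1)/2 = 59.
Position 59 falls at value 4.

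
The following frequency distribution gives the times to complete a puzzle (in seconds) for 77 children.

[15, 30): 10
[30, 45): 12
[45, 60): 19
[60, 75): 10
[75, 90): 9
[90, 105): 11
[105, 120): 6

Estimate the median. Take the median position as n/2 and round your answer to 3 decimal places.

Cumulative frequencies: 10, 22, 41, 51, 60, 71, 77
n = 77; position = n/2 = 38.5.
This falls in the class [45, 60): L = 45, F = 22, f = 19, h = 15.
Median ≈ 45 + ((38.5 − 22) / 19) × 15 = 58.0263

58.026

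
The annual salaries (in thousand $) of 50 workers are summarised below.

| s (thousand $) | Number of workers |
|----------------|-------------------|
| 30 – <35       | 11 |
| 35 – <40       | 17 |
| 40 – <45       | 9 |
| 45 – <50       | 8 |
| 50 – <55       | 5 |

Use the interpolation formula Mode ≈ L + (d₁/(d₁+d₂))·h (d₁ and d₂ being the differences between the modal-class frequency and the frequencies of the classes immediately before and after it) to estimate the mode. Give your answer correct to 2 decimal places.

37.14

Modal class: 35 – <40 (highest frequency 17).
d₁ = 17 − 11 = 6, d₂ = 17 − 9 = 8
Mode ≈ 35 + (6/(6+8)) × 5 = 35 + 2.1429 = 37.1429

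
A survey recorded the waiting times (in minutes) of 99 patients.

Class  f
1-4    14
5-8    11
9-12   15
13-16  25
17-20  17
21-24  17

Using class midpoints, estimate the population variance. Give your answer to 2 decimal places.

42.36

Midpoints: 2.5, 6.5, 10.5, 14.5, 18.5, 22.5
n = 99, Σfm = 1323.5, mean = 13.3687
Σfm² = 21886.75
Σf(m − x̄)² = Σfm² − (Σfm)²/n = 21886.75 − 1323.5²/99 = 4193.2929
Population variance = 4193.2929 / 99 = 42.3565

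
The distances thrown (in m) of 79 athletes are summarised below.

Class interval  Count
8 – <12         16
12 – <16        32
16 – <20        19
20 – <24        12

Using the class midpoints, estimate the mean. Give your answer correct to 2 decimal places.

15.37

Midpoints: 10, 14, 18, 22
Σfm = 16×10 + 32×14 + 19×18 + 12×22 = 1214
n = Σf = 79
Mean = 1214 / 79 = 15.3671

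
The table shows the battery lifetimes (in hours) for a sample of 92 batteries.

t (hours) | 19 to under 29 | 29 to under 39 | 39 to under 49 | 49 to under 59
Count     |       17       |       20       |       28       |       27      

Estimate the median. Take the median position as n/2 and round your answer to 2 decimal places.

Cumulative frequencies: 17, 37, 65, 92
n = 92; position = n/2 = 46.
This falls in the class 39 to under 49: L = 39, F = 37, f = 28, h = 10.
Median ≈ 39 + ((46 − 37) / 28) × 10 = 42.2143

42.21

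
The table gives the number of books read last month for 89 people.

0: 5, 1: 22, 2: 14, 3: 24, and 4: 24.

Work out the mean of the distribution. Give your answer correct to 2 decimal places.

2.45

Values: 0, 1, 2, 3, 4
Σfx = 5×0 + 22×1 + 14×2 + 24×3 + 24×4 = 218
n = Σf = 89
Mean = 218 / 89 = 2.4494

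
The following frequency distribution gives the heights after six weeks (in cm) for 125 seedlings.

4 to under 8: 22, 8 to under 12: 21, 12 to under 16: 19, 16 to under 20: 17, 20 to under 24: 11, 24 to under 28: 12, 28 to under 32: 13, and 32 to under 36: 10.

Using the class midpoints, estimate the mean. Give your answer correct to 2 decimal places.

17.58

Midpoints: 6, 10, 14, 18, 22, 26, 30, 34
Σfm = 22×6 + 21×10 + 19×14 + 17×18 + 11×22 + 12×26 + 13×30 + 10×34 = 2198
n = Σf = 125
Mean = 2198 / 125 = 17.5840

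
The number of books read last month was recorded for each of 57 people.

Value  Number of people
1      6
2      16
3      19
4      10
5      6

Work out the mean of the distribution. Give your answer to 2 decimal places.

2.89

Values: 1, 2, 3, 4, 5
Σfx = 6×1 + 16×2 + 19×3 + 10×4 + 6×5 = 165
n = Σf = 57
Mean = 165 / 57 = 2.8947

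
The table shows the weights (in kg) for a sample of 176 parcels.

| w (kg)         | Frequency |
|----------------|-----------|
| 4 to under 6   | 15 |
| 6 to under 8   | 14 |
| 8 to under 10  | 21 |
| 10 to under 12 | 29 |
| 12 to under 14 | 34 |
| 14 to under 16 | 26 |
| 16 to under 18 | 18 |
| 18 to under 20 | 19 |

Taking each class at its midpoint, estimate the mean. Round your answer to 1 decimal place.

Midpoints: 5, 7, 9, 11, 13, 15, 17, 19
Σfm = 15×5 + 14×7 + 21×9 + 29×11 + 34×13 + 26×15 + 18×17 + 19×19 = 2180
n = Σf = 176
Mean = 2180 / 176 = 12.3864

12.4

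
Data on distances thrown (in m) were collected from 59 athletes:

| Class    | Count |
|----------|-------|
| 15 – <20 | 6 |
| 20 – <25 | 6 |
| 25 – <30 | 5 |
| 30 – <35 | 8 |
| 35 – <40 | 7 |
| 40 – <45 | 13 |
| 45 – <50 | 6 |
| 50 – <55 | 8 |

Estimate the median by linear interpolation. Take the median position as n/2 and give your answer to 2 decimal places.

38.21

Cumulative frequencies: 6, 12, 17, 25, 32, 45, 51, 59
n = 59; position = n/2 = 29.5.
This falls in the class 35 – <40: L = 35, F = 25, f = 7, h = 5.
Median ≈ 35 + ((29.5 − 25) / 7) × 5 = 38.2143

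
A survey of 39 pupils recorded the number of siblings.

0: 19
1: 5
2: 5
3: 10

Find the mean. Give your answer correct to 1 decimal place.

Values: 0, 1, 2, 3
Σfx = 19×0 + 5×1 + 5×2 + 10×3 = 45
n = Σf = 39
Mean = 45 / 39 = 1.1538

1.2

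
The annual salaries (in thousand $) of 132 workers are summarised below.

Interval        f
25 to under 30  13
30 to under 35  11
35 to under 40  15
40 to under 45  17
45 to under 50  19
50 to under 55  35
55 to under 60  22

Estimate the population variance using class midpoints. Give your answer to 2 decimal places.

Midpoints: 27.5, 32.5, 37.5, 42.5, 47.5, 52.5, 57.5
n = 132, Σfm = 6005, mean = 45.4924
Σfm² = 285325
Σf(m − x̄)² = Σfm² − (Σfm)²/n = 285325 − 6005²/132 = 12142.9924
Population variance = 12142.9924 / 132 = 91.9924

91.99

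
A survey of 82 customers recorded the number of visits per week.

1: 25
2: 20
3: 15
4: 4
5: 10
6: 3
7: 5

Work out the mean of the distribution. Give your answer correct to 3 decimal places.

2.793

Values: 1, 2, 3, 4, 5, 6, 7
Σfx = 25×1 + 20×2 + 15×3 + 4×4 + 10×5 + 3×6 + 5×7 = 229
n = Σf = 82
Mean = 229 / 82 = 2.7927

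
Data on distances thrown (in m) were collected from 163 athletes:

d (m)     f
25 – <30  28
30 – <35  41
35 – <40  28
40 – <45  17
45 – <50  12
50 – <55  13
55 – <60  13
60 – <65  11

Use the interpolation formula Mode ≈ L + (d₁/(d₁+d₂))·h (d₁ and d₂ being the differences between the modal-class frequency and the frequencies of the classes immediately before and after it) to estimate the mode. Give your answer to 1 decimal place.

Modal class: 30 – <35 (highest frequency 41).
d₁ = 41 − 28 = 13, d₂ = 41 − 28 = 13
Mode ≈ 30 + (13/(13+13)) × 5 = 30 + 2.5000 = 32.5000

32.5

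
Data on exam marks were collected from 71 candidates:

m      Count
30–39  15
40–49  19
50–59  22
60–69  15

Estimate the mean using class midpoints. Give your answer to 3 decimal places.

49.711

Midpoints: 34.5, 44.5, 54.5, 64.5
Σfm = 15×34.5 + 19×44.5 + 22×54.5 + 15×64.5 = 3529.5
n = Σf = 71
Mean = 3529.5 / 71 = 49.7113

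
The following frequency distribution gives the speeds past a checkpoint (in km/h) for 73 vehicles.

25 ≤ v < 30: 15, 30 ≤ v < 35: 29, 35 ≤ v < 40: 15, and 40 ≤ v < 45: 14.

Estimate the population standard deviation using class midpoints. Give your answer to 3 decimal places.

Midpoints: 27.5, 32.5, 37.5, 42.5
n = 73, Σfm = 2512.5, mean = 34.4178
Σfm² = 88356.25
Σf(m − x̄)² = Σfm² − (Σfm)²/n = 88356.25 − 2512.5²/73 = 1881.5068
Population variance = 1881.5068 / 73 = 25.7741
Standard deviation = √25.7741 = 5.0768

5.077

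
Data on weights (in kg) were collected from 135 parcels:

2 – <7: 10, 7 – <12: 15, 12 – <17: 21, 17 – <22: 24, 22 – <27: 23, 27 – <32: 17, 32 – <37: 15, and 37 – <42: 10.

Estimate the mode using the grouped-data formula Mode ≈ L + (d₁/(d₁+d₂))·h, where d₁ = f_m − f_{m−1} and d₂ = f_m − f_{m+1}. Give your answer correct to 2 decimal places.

20.75

Modal class: 17 – <22 (highest frequency 24).
d₁ = 24 − 21 = 3, d₂ = 24 − 23 = 1
Mode ≈ 17 + (3/(3+1)) × 5 = 17 + 3.7500 = 20.7500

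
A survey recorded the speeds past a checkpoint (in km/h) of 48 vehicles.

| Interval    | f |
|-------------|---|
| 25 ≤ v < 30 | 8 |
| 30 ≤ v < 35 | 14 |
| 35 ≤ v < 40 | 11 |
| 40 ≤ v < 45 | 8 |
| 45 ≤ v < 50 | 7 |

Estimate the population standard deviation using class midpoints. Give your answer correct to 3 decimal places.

6.482

Midpoints: 27.5, 32.5, 37.5, 42.5, 47.5
n = 48, Σfm = 1760, mean = 36.6667
Σfm² = 66550
Σf(m − x̄)² = Σfm² − (Σfm)²/n = 66550 − 1760²/48 = 2016.6667
Population variance = 2016.6667 / 48 = 42.0139
Standard deviation = √42.0139 = 6.4818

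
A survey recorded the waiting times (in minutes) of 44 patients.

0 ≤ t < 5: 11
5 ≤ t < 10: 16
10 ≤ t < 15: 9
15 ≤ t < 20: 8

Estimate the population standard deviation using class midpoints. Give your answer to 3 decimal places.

5.198

Midpoints: 2.5, 7.5, 12.5, 17.5
n = 44, Σfm = 400, mean = 9.0909
Σfm² = 4825
Σf(m − x̄)² = Σfm² − (Σfm)²/n = 4825 − 400²/44 = 1188.6364
Population variance = 1188.6364 / 44 = 27.0145
Standard deviation = √27.0145 = 5.1975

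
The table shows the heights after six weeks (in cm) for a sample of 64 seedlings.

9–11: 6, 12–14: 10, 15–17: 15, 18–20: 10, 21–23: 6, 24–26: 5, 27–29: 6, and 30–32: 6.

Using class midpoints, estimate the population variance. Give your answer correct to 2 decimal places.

Midpoints: 10, 13, 16, 19, 22, 25, 28, 31
n = 64, Σfm = 1231, mean = 19.2344
Σfm² = 26239
Σf(m − x̄)² = Σfm² − (Σfm)²/n = 26239 − 1231²/64 = 2561.4844
Population variance = 2561.4844 / 64 = 40.0232

40.02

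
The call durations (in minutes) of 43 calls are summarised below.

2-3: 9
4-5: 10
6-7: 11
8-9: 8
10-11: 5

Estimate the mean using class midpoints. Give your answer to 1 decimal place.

6.0

Midpoints: 2.5, 4.5, 6.5, 8.5, 10.5
Σfm = 9×2.5 + 10×4.5 + 11×6.5 + 8×8.5 + 5×10.5 = 259.5
n = Σf = 43
Mean = 259.5 / 43 = 6.0349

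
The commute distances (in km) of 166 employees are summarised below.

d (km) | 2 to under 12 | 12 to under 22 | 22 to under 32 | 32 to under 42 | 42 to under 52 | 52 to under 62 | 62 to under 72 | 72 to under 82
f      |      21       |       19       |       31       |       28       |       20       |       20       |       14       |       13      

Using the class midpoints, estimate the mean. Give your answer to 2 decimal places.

38.33

Midpoints: 7, 17, 27, 37, 47, 57, 67, 77
Σfm = 21×7 + 19×17 + 31×27 + 28×37 + 20×47 + 20×57 + 14×67 + 13×77 = 6362
n = Σf = 166
Mean = 6362 / 166 = 38.3253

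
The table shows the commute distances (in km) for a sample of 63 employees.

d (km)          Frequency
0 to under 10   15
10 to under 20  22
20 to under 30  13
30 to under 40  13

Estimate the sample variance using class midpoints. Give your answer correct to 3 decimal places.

114.286

Midpoints: 5, 15, 25, 35
n = 63, Σfm = 1185, mean = 18.8095
Σfm² = 29375
Σf(m − x̄)² = Σfm² − (Σfm)²/n = 29375 − 1185²/63 = 7085.7143
Sample variance = 7085.7143 / 62 = 114.2857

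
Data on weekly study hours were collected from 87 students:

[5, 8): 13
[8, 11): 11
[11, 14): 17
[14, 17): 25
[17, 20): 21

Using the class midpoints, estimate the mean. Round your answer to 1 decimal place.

13.5

Midpoints: 6.5, 9.5, 12.5, 15.5, 18.5
Σfm = 13×6.5 + 11×9.5 + 17×12.5 + 25×15.5 + 21×18.5 = 1177.5
n = Σf = 87
Mean = 1177.5 / 87 = 13.5345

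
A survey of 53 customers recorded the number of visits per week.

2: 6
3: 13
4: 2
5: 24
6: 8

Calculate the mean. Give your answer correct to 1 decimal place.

4.3

Values: 2, 3, 4, 5, 6
Σfx = 6×2 + 13×3 + 2×4 + 24×5 + 8×6 = 227
n = Σf = 53
Mean = 227 / 53 = 4.2830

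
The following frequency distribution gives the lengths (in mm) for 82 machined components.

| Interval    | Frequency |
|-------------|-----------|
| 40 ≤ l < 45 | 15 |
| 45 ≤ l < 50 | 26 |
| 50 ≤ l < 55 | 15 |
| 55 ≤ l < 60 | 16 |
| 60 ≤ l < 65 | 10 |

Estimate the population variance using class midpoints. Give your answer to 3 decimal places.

Midpoints: 42.5, 47.5, 52.5, 57.5, 62.5
n = 82, Σfm = 4205, mean = 51.2805
Σfm² = 219062.5
Σf(m − x̄)² = Σfm² − (Σfm)²/n = 219062.5 − 4205²/82 = 3428.0488
Population variance = 3428.0488 / 82 = 41.8055

41.805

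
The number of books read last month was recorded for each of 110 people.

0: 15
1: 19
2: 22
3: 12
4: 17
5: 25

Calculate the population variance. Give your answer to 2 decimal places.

3.06

Values: 0, 1, 2, 3, 4, 5
n = 110, Σfx = 292, mean = 2.6545
Σfx² = 1112
Σf(x − x̄)² = Σfx² − (Σfx)²/n = 1112 − 292²/110 = 336.8727
Population variance = 336.8727 / 110 = 3.0625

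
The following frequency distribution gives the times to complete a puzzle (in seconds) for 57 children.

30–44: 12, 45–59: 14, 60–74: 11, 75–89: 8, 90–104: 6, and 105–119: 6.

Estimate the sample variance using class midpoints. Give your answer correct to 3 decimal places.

594.643

Midpoints: 37, 52, 67, 82, 97, 112
n = 57, Σfm = 3819, mean = 67.0000
Σfm² = 289173
Σf(m − x̄)² = Σfm² − (Σfm)²/n = 289173 − 3819²/57 = 33300.0000
Sample variance = 33300.0000 / 56 = 594.6429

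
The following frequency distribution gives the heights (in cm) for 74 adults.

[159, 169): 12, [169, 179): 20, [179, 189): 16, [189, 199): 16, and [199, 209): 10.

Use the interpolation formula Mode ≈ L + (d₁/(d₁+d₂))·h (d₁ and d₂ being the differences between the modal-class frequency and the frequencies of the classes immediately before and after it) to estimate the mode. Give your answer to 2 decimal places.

175.67

Modal class: [169, 179) (highest frequency 20).
d₁ = 20 − 12 = 8, d₂ = 20 − 16 = 4
Mode ≈ 169 + (8/(8+4)) × 10 = 169 + 6.6667 = 175.6667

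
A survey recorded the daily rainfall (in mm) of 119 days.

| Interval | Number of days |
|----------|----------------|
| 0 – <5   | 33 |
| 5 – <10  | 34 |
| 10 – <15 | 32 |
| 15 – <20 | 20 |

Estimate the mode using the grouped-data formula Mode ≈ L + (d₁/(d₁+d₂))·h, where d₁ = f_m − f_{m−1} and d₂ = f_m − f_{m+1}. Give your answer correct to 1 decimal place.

Modal class: 5 – <10 (highest frequency 34).
d₁ = 34 − 33 = 1, d₂ = 34 − 32 = 2
Mode ≈ 5 + (1/(1+2)) × 5 = 5 + 1.6667 = 6.6667

6.7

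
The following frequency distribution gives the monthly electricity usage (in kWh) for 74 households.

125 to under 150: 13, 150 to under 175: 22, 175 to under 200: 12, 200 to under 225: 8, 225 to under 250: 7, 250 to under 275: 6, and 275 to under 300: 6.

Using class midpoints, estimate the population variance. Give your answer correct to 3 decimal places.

2166.728

Midpoints: 137.5, 162.5, 187.5, 212.5, 237.5, 262.5, 287.5
n = 74, Σfm = 14275, mean = 192.9054
Σfm² = 2914062.5
Σf(m − x̄)² = Σfm² − (Σfm)²/n = 2914062.5 − 14275²/74 = 160337.8378
Population variance = 160337.8378 / 74 = 2166.7275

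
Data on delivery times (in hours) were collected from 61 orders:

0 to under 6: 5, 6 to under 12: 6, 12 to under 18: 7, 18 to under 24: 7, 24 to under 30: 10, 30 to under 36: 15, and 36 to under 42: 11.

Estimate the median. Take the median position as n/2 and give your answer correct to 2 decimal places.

27.30

Cumulative frequencies: 5, 11, 18, 25, 35, 50, 61
n = 61; position = n/2 = 30.5.
This falls in the class 24 to under 30: L = 24, F = 25, f = 10, h = 6.
Median ≈ 24 + ((30.5 − 25) / 10) × 6 = 27.3000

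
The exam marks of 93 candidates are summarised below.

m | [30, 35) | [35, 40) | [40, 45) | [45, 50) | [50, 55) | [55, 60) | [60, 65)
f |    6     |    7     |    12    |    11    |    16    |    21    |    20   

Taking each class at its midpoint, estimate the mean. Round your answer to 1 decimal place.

Midpoints: 32.5, 37.5, 42.5, 47.5, 52.5, 57.5, 62.5
Σfm = 6×32.5 + 7×37.5 + 12×42.5 + 11×47.5 + 16×52.5 + 21×57.5 + 20×62.5 = 4787.5
n = Σf = 93
Mean = 4787.5 / 93 = 51.4785

51.5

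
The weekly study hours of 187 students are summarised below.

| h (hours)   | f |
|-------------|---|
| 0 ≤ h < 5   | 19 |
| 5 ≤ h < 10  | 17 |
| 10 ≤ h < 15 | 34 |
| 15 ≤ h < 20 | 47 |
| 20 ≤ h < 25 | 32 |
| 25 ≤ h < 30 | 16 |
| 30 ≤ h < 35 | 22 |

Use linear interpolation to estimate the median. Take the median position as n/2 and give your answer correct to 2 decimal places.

17.50

Cumulative frequencies: 19, 36, 70, 117, 149, 165, 187
n = 187; position = n/2 = 93.5.
This falls in the class 15 ≤ h < 20: L = 15, F = 70, f = 47, h = 5.
Median ≈ 15 + ((93.5 − 70) / 47) × 5 = 17.5000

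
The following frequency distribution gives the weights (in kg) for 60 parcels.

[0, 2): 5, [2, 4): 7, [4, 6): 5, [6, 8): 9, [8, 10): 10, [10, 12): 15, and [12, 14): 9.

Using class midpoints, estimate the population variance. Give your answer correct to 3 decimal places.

14.057

Midpoints: 1, 3, 5, 7, 9, 11, 13
n = 60, Σfm = 486, mean = 8.1000
Σfm² = 4780
Σf(m − x̄)² = Σfm² − (Σfm)²/n = 4780 − 486²/60 = 843.4000
Population variance = 843.4000 / 60 = 14.0567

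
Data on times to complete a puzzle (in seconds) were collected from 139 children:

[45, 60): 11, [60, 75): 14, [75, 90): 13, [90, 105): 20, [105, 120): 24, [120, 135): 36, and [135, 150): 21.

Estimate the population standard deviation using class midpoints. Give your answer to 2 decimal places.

27.67

Midpoints: 52.5, 67.5, 82.5, 97.5, 112.5, 127.5, 142.5
n = 139, Σfm = 14827.5, mean = 106.6727
Σfm² = 1688118.75
Σf(m − x̄)² = Σfm² − (Σfm)²/n = 1688118.75 − 14827.5²/139 = 106429.8561
Population variance = 106429.8561 / 139 = 765.6824
Standard deviation = √765.6824 = 27.6710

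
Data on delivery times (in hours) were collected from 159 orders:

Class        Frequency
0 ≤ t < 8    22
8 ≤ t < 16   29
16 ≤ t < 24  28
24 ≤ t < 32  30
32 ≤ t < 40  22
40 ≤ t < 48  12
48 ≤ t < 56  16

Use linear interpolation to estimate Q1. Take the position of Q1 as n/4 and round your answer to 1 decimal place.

Cumulative frequencies: 22, 51, 79, 109, 131, 143, 159
n = 159; position = n/4 = 39.75.
This falls in the class 8 ≤ t < 16: L = 8, F = 22, f = 29, h = 8.
Lower quartile ≈ 8 + ((39.75 − 22) / 29) × 8 = 12.8966

12.9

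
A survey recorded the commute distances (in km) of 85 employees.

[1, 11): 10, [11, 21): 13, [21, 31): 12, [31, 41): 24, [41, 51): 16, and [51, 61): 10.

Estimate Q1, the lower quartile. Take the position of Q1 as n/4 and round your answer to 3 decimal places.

Cumulative frequencies: 10, 23, 35, 59, 75, 85
n = 85; position = n/4 = 21.25.
This falls in the class [11, 21): L = 11, F = 10, f = 13, h = 10.
Lower quartile ≈ 11 + ((21.25 − 10) / 13) × 10 = 19.6538

19.654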